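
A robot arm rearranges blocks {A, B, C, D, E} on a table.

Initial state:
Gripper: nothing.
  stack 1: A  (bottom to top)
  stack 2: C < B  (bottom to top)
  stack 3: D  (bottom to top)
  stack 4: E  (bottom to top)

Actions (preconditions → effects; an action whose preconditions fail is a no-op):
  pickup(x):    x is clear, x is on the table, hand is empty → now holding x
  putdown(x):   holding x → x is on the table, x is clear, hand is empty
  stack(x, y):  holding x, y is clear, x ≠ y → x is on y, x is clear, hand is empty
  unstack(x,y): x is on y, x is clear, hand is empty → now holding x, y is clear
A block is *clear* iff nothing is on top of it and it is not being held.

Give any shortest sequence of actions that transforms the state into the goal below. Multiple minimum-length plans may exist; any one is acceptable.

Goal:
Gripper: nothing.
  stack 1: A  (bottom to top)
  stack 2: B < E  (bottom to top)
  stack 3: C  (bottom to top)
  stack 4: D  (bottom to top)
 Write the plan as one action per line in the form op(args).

unstack(B, C)
putdown(B)
pickup(E)
stack(E, B)

step 1 (unstack(B, C)): towers=[A; C; D; E] holding=B
step 2 (putdown(B)): towers=[A; B; C; D; E] holding=-
step 3 (pickup(E)): towers=[A; B; C; D] holding=E
step 4 (stack(E, B)): towers=[A; B/E; C; D] holding=-
goal check: towers=[A; B/E; C; D] holding=- — reached (length 4, optimal by BFS)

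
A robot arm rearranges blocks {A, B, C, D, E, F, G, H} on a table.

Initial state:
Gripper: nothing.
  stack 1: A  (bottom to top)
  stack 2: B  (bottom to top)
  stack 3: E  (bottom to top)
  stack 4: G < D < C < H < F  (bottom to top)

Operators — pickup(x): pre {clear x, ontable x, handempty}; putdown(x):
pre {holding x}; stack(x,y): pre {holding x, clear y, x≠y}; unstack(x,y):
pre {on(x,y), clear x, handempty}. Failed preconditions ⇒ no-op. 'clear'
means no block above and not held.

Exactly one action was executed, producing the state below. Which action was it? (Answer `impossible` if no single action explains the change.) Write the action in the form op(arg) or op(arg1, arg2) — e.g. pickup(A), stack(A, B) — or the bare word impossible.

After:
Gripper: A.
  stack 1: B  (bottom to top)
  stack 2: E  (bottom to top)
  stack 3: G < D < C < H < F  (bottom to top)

target: towers=[B; E; G/D/C/H/F] holding=A
         pickup(A) → towers=[B; E; G/D/C/H/F] holding=A  ← match
         pickup(E) → towers=[A; B; G/D/C/H/F] holding=E
         pickup(B) → towers=[A; E; G/D/C/H/F] holding=B
     unstack(F, H) → towers=[A; B; E; G/D/C/H] holding=F

pickup(A)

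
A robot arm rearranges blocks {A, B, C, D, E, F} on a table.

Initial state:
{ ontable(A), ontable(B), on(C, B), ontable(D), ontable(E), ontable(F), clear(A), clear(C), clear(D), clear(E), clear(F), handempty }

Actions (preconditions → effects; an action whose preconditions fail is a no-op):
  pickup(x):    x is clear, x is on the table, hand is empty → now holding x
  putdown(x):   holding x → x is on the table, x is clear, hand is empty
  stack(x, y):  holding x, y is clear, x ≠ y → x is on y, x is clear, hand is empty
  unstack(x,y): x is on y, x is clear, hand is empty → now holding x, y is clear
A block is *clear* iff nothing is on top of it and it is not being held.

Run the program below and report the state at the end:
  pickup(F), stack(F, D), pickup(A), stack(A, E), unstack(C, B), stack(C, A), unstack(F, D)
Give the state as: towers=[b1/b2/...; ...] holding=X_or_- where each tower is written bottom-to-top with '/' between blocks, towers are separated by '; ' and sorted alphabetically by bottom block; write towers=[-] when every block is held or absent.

step 1 (pickup(F)): towers=[A; B/C; D; E] holding=F
step 2 (stack(F, D)): towers=[A; B/C; D/F; E] holding=-
step 3 (pickup(A)): towers=[B/C; D/F; E] holding=A
step 4 (stack(A, E)): towers=[B/C; D/F; E/A] holding=-
step 5 (unstack(C, B)): towers=[B; D/F; E/A] holding=C
step 6 (stack(C, A)): towers=[B; D/F; E/A/C] holding=-
step 7 (unstack(F, D)): towers=[B; D; E/A/C] holding=F

towers=[B; D; E/A/C] holding=F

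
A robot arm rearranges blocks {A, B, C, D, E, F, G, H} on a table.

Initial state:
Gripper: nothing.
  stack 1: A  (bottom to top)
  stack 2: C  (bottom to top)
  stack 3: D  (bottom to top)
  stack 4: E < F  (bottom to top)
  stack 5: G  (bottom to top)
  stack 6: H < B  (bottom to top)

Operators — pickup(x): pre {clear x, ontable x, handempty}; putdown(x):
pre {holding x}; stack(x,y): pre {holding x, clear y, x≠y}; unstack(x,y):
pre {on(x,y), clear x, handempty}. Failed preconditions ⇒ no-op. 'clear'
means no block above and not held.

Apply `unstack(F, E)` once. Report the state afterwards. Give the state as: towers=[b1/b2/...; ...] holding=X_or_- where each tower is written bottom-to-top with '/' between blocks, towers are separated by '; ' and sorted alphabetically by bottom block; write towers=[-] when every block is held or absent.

before: towers=[A; C; D; E/F; G; H/B] holding=-
pre[unstack(F, E)]: on(F,E) ok, clear(F) ok, handempty ok
all met → apply unstack(F, E)
after:  towers=[A; C; D; E; G; H/B] holding=F

towers=[A; C; D; E; G; H/B] holding=F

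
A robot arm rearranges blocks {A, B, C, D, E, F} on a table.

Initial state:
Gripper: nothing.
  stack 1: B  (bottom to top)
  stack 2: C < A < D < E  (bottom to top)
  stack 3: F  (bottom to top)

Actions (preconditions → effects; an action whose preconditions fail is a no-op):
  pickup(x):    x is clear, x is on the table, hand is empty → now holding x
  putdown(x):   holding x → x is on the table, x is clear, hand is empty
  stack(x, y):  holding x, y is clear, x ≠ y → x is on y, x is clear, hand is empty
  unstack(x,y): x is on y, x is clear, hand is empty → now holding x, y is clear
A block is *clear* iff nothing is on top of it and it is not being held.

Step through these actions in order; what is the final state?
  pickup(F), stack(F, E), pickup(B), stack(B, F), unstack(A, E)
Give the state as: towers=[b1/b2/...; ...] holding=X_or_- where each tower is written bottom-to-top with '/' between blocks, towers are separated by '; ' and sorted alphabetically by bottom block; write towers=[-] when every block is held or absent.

towers=[C/A/D/E/F/B] holding=-

step 1 (pickup(F)): towers=[B; C/A/D/E] holding=F
step 2 (stack(F, E)): towers=[B; C/A/D/E/F] holding=-
step 3 (pickup(B)): towers=[C/A/D/E/F] holding=B
step 4 (stack(B, F)): towers=[C/A/D/E/F/B] holding=-
step 5 (unstack(A, E)) [no-op]: towers=[C/A/D/E/F/B] holding=-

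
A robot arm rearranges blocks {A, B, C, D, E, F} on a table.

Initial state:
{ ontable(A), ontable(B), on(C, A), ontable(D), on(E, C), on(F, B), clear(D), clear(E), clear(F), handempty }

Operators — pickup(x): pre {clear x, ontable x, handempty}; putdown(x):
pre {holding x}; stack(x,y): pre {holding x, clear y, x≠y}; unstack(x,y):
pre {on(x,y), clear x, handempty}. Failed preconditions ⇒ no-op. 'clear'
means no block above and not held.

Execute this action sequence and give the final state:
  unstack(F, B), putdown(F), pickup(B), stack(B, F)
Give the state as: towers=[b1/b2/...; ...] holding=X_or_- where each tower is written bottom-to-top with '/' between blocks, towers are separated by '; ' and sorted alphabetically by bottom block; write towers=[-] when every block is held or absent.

towers=[A/C/E; D; F/B] holding=-

step 1 (unstack(F, B)): towers=[A/C/E; B; D] holding=F
step 2 (putdown(F)): towers=[A/C/E; B; D; F] holding=-
step 3 (pickup(B)): towers=[A/C/E; D; F] holding=B
step 4 (stack(B, F)): towers=[A/C/E; D; F/B] holding=-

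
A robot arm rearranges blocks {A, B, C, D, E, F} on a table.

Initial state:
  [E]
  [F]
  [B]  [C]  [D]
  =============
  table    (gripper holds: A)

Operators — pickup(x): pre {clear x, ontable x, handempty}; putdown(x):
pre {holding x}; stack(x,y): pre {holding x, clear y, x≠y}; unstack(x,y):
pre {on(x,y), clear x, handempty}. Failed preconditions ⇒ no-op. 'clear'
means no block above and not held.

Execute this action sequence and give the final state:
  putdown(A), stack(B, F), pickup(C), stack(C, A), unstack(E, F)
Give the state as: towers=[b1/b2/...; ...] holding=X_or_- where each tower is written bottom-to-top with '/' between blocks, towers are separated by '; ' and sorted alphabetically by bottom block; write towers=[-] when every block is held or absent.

step 1 (putdown(A)): towers=[A; B/F/E; C; D] holding=-
step 2 (stack(B, F)) [no-op]: towers=[A; B/F/E; C; D] holding=-
step 3 (pickup(C)): towers=[A; B/F/E; D] holding=C
step 4 (stack(C, A)): towers=[A/C; B/F/E; D] holding=-
step 5 (unstack(E, F)): towers=[A/C; B/F; D] holding=E

towers=[A/C; B/F; D] holding=E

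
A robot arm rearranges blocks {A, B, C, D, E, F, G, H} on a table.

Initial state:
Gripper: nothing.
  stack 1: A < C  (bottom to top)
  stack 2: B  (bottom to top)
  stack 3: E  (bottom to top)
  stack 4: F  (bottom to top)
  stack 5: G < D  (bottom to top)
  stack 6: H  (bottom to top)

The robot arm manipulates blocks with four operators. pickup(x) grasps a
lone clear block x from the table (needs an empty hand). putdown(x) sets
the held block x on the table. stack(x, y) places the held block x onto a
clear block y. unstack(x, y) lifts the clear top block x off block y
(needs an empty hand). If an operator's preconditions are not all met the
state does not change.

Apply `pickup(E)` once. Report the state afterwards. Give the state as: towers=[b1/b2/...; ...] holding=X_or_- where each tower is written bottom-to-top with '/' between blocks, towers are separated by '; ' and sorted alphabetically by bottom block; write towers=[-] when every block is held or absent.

before: towers=[A/C; B; E; F; G/D; H] holding=-
pre[pickup(E)]: clear(E) ✓, ontable(E) ✓, handempty ✓
all met → apply pickup(E)
after:  towers=[A/C; B; F; G/D; H] holding=E

towers=[A/C; B; F; G/D; H] holding=E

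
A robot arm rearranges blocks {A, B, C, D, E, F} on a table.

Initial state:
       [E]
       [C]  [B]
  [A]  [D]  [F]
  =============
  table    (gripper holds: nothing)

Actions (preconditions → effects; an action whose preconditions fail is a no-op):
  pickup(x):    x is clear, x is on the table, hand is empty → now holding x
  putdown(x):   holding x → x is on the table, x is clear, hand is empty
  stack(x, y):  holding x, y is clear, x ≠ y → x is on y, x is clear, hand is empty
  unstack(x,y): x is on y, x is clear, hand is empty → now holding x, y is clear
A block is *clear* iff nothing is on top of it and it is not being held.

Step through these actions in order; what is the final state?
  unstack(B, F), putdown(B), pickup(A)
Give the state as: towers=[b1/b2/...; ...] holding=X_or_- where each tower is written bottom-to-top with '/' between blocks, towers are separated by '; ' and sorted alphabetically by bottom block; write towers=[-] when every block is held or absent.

towers=[B; D/C/E; F] holding=A

step 1 (unstack(B, F)): towers=[A; D/C/E; F] holding=B
step 2 (putdown(B)): towers=[A; B; D/C/E; F] holding=-
step 3 (pickup(A)): towers=[B; D/C/E; F] holding=A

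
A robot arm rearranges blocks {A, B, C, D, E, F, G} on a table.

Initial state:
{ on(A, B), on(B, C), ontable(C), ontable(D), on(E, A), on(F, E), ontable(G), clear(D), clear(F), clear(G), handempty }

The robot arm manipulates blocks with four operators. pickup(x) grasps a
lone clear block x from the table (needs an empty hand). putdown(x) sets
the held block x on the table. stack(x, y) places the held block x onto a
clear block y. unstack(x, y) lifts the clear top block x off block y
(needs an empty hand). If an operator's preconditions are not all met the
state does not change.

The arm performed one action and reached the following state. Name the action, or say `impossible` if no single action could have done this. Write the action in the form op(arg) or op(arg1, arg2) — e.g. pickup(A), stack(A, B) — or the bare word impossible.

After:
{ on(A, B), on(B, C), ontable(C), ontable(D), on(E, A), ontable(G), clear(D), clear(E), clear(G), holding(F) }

unstack(F, E)

target: towers=[C/B/A/E; D; G] holding=F
     unstack(F, E) → towers=[C/B/A/E; D; G] holding=F  ← match
         pickup(G) → towers=[C/B/A/E/F; D] holding=G
         pickup(D) → towers=[C/B/A/E/F; G] holding=D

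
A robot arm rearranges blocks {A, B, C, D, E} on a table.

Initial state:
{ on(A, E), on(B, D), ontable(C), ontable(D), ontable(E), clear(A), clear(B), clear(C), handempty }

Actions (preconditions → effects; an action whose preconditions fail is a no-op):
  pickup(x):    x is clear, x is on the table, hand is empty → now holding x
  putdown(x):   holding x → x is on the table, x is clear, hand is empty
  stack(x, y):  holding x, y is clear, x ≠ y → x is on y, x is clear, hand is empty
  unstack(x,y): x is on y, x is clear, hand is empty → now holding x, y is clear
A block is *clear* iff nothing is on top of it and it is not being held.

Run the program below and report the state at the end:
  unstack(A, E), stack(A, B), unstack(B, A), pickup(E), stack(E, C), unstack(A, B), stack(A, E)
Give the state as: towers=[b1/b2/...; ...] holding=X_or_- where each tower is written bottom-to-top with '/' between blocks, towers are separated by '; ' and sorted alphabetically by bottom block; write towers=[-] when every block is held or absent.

step 1 (unstack(A, E)): towers=[C; D/B; E] holding=A
step 2 (stack(A, B)): towers=[C; D/B/A; E] holding=-
step 3 (unstack(B, A)) [no-op]: towers=[C; D/B/A; E] holding=-
step 4 (pickup(E)): towers=[C; D/B/A] holding=E
step 5 (stack(E, C)): towers=[C/E; D/B/A] holding=-
step 6 (unstack(A, B)): towers=[C/E; D/B] holding=A
step 7 (stack(A, E)): towers=[C/E/A; D/B] holding=-

towers=[C/E/A; D/B] holding=-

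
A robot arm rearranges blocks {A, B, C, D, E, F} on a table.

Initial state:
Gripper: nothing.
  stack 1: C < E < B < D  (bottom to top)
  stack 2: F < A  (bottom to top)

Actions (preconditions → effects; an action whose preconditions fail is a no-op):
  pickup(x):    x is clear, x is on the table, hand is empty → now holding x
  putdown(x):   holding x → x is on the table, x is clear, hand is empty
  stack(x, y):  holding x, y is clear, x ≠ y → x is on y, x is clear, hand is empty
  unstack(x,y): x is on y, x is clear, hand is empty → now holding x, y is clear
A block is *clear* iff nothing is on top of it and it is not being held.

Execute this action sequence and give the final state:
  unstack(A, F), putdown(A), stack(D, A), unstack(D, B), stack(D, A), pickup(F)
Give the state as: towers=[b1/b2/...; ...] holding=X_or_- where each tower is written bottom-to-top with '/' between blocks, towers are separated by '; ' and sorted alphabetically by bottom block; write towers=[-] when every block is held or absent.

towers=[A/D; C/E/B] holding=F

step 1 (unstack(A, F)): towers=[C/E/B/D; F] holding=A
step 2 (putdown(A)): towers=[A; C/E/B/D; F] holding=-
step 3 (stack(D, A)) [no-op]: towers=[A; C/E/B/D; F] holding=-
step 4 (unstack(D, B)): towers=[A; C/E/B; F] holding=D
step 5 (stack(D, A)): towers=[A/D; C/E/B; F] holding=-
step 6 (pickup(F)): towers=[A/D; C/E/B] holding=F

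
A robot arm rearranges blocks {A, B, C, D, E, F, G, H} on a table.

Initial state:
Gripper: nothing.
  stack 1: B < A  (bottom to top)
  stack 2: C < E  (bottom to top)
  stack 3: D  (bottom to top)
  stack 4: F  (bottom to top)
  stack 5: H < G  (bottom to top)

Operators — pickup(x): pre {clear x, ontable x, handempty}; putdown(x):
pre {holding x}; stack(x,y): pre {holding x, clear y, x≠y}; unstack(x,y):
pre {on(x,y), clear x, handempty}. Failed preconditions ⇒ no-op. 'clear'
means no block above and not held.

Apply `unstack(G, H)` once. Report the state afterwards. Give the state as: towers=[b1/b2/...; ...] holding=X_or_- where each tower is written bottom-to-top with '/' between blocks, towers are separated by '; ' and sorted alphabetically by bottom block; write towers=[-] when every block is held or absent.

before: towers=[B/A; C/E; D; F; H/G] holding=-
pre[unstack(G, H)]: on(G,H) ok, clear(G) ok, handempty ok
all met → apply unstack(G, H)
after:  towers=[B/A; C/E; D; F; H] holding=G

towers=[B/A; C/E; D; F; H] holding=G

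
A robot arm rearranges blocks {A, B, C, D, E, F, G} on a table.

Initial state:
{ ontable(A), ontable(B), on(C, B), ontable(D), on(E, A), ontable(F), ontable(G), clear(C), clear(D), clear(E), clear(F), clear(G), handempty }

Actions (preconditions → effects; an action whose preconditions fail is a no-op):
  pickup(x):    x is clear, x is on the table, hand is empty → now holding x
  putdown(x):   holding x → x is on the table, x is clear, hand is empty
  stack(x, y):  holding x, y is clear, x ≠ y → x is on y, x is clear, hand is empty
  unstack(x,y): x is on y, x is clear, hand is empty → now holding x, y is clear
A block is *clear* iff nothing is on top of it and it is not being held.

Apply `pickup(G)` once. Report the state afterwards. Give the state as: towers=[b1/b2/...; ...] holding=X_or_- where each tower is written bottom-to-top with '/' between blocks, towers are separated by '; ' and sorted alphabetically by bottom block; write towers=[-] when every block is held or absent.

towers=[A/E; B/C; D; F] holding=G

before: towers=[A/E; B/C; D; F; G] holding=-
pre[pickup(G)]: clear(G) yes, ontable(G) yes, handempty yes
all met → apply pickup(G)
after:  towers=[A/E; B/C; D; F] holding=G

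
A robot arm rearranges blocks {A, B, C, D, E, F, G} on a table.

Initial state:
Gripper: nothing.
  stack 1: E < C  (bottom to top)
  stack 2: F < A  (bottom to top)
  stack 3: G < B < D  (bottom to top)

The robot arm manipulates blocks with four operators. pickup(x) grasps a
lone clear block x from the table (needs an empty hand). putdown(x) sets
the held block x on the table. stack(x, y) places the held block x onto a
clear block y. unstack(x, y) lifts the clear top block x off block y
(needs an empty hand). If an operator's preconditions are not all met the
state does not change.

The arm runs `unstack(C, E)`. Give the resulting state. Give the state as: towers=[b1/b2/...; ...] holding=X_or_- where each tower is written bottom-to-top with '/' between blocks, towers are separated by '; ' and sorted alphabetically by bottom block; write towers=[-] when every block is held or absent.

towers=[E; F/A; G/B/D] holding=C

before: towers=[E/C; F/A; G/B/D] holding=-
pre[unstack(C, E)]: on(C,E) yes, clear(C) yes, handempty yes
all met → apply unstack(C, E)
after:  towers=[E; F/A; G/B/D] holding=C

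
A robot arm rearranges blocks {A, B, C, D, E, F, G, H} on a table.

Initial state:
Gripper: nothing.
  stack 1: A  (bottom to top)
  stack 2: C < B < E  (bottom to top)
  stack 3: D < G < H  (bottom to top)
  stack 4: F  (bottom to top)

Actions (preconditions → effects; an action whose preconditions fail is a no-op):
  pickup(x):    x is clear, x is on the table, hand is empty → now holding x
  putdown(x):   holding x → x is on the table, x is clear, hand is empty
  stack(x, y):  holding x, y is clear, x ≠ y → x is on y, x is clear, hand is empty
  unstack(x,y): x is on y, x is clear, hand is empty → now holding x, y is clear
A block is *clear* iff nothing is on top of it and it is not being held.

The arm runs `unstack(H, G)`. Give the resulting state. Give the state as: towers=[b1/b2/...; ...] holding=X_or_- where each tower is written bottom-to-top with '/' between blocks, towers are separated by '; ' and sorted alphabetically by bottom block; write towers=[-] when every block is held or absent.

before: towers=[A; C/B/E; D/G/H; F] holding=-
pre[unstack(H, G)]: on(H,G) ✓, clear(H) ✓, handempty ✓
all met → apply unstack(H, G)
after:  towers=[A; C/B/E; D/G; F] holding=H

towers=[A; C/B/E; D/G; F] holding=H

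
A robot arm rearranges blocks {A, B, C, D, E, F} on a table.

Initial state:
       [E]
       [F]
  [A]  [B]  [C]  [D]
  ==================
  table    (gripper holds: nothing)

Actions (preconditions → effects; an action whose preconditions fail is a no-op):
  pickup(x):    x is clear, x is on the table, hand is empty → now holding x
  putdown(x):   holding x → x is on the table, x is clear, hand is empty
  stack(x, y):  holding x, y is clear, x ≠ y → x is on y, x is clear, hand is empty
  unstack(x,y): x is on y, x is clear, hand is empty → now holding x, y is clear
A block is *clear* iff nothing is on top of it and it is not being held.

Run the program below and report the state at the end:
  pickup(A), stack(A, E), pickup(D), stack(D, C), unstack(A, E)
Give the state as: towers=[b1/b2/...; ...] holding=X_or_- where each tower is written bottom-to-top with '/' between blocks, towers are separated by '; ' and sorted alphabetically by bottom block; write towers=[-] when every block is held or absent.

step 1 (pickup(A)): towers=[B/F/E; C; D] holding=A
step 2 (stack(A, E)): towers=[B/F/E/A; C; D] holding=-
step 3 (pickup(D)): towers=[B/F/E/A; C] holding=D
step 4 (stack(D, C)): towers=[B/F/E/A; C/D] holding=-
step 5 (unstack(A, E)): towers=[B/F/E; C/D] holding=A

towers=[B/F/E; C/D] holding=A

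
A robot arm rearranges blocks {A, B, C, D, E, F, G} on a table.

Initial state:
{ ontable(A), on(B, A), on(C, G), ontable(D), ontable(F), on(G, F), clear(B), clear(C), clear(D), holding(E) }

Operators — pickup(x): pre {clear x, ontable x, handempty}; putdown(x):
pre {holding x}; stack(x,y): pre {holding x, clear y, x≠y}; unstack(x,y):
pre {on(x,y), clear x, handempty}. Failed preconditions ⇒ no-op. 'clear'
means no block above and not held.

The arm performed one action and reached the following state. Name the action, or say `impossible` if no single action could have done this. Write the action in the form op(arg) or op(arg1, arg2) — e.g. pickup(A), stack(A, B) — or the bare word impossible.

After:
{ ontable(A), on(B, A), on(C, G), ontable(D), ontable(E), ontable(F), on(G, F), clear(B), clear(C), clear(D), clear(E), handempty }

putdown(E)

target: towers=[A/B; D; E; F/G/C] holding=-
        putdown(E) → towers=[A/B; D; E; F/G/C] holding=-  ← match
       stack(E, B) → towers=[A/B/E; D; F/G/C] holding=-
       stack(E, D) → towers=[A/B; D/E; F/G/C] holding=-
       stack(E, C) → towers=[A/B; D; F/G/C/E] holding=-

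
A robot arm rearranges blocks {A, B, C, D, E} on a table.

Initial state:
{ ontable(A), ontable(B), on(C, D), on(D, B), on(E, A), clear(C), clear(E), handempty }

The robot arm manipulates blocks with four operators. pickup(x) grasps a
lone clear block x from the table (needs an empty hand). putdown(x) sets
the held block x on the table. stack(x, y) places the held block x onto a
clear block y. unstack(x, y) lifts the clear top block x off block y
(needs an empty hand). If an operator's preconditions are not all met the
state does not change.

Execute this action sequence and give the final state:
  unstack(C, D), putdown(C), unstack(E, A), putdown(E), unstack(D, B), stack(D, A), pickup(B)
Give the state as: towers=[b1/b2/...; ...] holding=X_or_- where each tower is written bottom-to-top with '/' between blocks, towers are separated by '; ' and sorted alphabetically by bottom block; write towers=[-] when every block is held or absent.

towers=[A/D; C; E] holding=B

step 1 (unstack(C, D)): towers=[A/E; B/D] holding=C
step 2 (putdown(C)): towers=[A/E; B/D; C] holding=-
step 3 (unstack(E, A)): towers=[A; B/D; C] holding=E
step 4 (putdown(E)): towers=[A; B/D; C; E] holding=-
step 5 (unstack(D, B)): towers=[A; B; C; E] holding=D
step 6 (stack(D, A)): towers=[A/D; B; C; E] holding=-
step 7 (pickup(B)): towers=[A/D; C; E] holding=B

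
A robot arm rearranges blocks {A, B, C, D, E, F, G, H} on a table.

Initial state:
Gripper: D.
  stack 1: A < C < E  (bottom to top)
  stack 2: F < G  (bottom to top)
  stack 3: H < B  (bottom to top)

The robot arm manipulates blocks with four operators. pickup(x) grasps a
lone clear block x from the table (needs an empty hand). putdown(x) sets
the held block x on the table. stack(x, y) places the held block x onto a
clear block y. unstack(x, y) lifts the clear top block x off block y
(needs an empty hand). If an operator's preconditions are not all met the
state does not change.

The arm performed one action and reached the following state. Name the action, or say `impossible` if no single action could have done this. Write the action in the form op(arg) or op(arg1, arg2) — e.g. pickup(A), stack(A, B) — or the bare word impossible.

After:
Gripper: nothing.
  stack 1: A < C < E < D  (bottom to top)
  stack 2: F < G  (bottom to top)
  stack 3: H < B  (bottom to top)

stack(D, E)

target: towers=[A/C/E/D; F/G; H/B] holding=-
        putdown(D) → towers=[A/C/E; D; F/G; H/B] holding=-
       stack(D, G) → towers=[A/C/E; F/G/D; H/B] holding=-
       stack(D, E) → towers=[A/C/E/D; F/G; H/B] holding=-  ← match
       stack(D, B) → towers=[A/C/E; F/G; H/B/D] holding=-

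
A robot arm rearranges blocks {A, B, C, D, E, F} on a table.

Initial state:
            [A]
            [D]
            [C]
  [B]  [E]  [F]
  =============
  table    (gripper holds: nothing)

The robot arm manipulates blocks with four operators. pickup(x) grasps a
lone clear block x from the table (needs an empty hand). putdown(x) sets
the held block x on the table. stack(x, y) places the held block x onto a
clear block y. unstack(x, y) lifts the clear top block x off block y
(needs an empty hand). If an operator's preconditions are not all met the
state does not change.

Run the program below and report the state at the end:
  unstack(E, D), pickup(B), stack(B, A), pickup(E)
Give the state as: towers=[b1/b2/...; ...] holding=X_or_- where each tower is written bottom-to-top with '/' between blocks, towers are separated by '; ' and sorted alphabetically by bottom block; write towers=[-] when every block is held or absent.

step 1 (unstack(E, D)) [no-op]: towers=[B; E; F/C/D/A] holding=-
step 2 (pickup(B)): towers=[E; F/C/D/A] holding=B
step 3 (stack(B, A)): towers=[E; F/C/D/A/B] holding=-
step 4 (pickup(E)): towers=[F/C/D/A/B] holding=E

towers=[F/C/D/A/B] holding=E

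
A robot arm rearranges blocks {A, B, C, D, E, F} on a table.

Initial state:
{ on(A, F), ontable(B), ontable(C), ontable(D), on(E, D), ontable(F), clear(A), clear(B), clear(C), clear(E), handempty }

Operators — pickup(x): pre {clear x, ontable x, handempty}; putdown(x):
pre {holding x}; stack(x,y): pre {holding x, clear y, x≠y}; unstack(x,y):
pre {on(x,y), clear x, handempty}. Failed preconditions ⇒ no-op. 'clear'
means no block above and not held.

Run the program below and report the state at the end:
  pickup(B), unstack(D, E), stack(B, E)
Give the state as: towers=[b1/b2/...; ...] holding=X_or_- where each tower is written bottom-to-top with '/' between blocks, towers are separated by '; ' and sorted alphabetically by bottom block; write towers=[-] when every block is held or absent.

step 1 (pickup(B)): towers=[C; D/E; F/A] holding=B
step 2 (unstack(D, E)) [no-op]: towers=[C; D/E; F/A] holding=B
step 3 (stack(B, E)): towers=[C; D/E/B; F/A] holding=-

towers=[C; D/E/B; F/A] holding=-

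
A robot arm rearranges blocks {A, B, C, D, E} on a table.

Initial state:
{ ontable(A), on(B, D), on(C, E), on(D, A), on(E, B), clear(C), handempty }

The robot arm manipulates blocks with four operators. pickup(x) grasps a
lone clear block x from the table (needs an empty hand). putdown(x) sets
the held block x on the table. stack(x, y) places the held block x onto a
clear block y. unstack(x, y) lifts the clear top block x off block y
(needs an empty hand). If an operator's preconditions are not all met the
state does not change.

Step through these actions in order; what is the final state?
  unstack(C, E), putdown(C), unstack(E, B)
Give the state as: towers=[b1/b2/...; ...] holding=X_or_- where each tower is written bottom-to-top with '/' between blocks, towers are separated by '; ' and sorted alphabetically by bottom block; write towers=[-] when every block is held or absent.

towers=[A/D/B; C] holding=E

step 1 (unstack(C, E)): towers=[A/D/B/E] holding=C
step 2 (putdown(C)): towers=[A/D/B/E; C] holding=-
step 3 (unstack(E, B)): towers=[A/D/B; C] holding=E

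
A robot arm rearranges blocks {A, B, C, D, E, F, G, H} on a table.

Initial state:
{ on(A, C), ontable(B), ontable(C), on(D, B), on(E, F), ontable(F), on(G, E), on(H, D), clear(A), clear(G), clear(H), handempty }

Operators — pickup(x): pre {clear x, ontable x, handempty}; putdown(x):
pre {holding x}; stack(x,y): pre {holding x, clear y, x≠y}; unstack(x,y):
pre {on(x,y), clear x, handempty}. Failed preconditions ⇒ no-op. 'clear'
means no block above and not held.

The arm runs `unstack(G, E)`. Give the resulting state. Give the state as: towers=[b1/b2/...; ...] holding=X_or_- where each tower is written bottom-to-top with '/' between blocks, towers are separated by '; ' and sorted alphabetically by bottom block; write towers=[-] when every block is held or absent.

towers=[B/D/H; C/A; F/E] holding=G

before: towers=[B/D/H; C/A; F/E/G] holding=-
pre[unstack(G, E)]: on(G,E) yes, clear(G) yes, handempty yes
all met → apply unstack(G, E)
after:  towers=[B/D/H; C/A; F/E] holding=G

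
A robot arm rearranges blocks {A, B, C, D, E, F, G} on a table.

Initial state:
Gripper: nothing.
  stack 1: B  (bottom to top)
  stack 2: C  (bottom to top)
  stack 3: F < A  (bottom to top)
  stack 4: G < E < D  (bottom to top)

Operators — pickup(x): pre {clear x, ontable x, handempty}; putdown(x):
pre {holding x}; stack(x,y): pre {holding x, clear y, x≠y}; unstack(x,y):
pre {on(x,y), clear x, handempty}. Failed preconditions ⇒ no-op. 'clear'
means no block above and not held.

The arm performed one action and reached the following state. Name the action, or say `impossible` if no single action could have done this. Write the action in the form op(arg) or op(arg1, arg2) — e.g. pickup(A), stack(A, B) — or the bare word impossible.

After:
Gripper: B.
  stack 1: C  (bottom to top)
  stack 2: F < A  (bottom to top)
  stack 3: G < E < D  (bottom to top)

pickup(B)

target: towers=[C; F/A; G/E/D] holding=B
         pickup(B) → towers=[C; F/A; G/E/D] holding=B  ← match
     unstack(D, E) → towers=[B; C; F/A; G/E] holding=D
     unstack(A, F) → towers=[B; C; F; G/E/D] holding=A
         pickup(C) → towers=[B; F/A; G/E/D] holding=C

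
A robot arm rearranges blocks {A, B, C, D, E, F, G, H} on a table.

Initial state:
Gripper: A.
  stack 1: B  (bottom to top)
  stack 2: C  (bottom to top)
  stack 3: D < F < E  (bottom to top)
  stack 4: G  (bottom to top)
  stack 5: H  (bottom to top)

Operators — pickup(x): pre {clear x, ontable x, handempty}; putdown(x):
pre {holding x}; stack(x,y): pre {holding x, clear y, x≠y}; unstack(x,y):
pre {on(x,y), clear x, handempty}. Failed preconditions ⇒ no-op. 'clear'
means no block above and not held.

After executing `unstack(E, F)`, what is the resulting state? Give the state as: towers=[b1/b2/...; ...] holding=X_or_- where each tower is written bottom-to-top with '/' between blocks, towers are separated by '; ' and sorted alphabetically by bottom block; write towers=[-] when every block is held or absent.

towers=[B; C; D/F/E; G; H] holding=A

before: towers=[B; C; D/F/E; G; H] holding=A
pre[unstack(E, F)]: on(E,F) ✓, clear(E) ✓, handempty ✗
handempty unmet → unstack(E, F) is a no-op
after:  towers=[B; C; D/F/E; G; H] holding=A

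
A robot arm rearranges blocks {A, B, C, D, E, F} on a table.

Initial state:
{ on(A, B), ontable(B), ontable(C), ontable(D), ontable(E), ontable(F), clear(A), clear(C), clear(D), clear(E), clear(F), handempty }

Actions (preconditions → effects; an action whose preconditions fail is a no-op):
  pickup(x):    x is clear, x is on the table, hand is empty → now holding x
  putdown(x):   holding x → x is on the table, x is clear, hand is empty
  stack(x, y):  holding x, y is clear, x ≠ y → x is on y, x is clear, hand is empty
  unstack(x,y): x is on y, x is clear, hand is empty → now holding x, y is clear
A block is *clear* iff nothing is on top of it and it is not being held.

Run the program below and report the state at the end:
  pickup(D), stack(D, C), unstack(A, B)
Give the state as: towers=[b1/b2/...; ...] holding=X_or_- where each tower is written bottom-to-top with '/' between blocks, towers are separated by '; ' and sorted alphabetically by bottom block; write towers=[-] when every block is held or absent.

towers=[B; C/D; E; F] holding=A

step 1 (pickup(D)): towers=[B/A; C; E; F] holding=D
step 2 (stack(D, C)): towers=[B/A; C/D; E; F] holding=-
step 3 (unstack(A, B)): towers=[B; C/D; E; F] holding=A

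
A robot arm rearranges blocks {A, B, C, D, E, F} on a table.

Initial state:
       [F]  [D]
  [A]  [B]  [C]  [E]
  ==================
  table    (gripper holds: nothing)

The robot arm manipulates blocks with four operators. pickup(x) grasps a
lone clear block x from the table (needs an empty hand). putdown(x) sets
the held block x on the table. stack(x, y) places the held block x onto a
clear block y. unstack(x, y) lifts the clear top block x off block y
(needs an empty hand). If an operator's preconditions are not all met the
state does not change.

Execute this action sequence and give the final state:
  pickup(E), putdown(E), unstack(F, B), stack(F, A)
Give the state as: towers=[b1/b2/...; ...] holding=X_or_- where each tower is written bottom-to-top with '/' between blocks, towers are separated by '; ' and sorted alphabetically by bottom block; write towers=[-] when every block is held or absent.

towers=[A/F; B; C/D; E] holding=-

step 1 (pickup(E)): towers=[A; B/F; C/D] holding=E
step 2 (putdown(E)): towers=[A; B/F; C/D; E] holding=-
step 3 (unstack(F, B)): towers=[A; B; C/D; E] holding=F
step 4 (stack(F, A)): towers=[A/F; B; C/D; E] holding=-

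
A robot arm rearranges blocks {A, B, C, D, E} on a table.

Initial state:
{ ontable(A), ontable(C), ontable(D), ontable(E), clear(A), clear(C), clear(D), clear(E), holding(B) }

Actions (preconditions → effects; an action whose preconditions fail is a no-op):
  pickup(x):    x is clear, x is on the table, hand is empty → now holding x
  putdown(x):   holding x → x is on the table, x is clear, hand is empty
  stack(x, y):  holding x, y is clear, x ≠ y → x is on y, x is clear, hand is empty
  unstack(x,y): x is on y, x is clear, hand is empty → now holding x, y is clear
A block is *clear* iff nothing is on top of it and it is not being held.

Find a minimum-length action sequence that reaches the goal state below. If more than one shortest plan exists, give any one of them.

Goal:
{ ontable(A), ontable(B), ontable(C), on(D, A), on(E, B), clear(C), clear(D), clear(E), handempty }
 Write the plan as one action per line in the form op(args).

putdown(B)
pickup(D)
stack(D, A)
pickup(E)
stack(E, B)

step 1 (putdown(B)): towers=[A; B; C; D; E] holding=-
step 2 (pickup(D)): towers=[A; B; C; E] holding=D
step 3 (stack(D, A)): towers=[A/D; B; C; E] holding=-
step 4 (pickup(E)): towers=[A/D; B; C] holding=E
step 5 (stack(E, B)): towers=[A/D; B/E; C] holding=-
goal check: towers=[A/D; B/E; C] holding=- — reached (length 5, optimal by BFS)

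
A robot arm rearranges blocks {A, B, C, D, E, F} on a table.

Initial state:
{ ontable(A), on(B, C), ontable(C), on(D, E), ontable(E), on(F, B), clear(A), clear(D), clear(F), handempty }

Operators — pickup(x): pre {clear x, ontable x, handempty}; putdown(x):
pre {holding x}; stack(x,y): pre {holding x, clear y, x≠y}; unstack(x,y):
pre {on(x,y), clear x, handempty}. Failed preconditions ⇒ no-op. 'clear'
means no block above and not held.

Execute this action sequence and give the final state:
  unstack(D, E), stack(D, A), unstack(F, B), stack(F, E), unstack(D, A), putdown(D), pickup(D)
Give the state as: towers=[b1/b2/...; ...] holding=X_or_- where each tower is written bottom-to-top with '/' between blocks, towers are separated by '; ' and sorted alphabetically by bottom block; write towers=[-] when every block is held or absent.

step 1 (unstack(D, E)): towers=[A; C/B/F; E] holding=D
step 2 (stack(D, A)): towers=[A/D; C/B/F; E] holding=-
step 3 (unstack(F, B)): towers=[A/D; C/B; E] holding=F
step 4 (stack(F, E)): towers=[A/D; C/B; E/F] holding=-
step 5 (unstack(D, A)): towers=[A; C/B; E/F] holding=D
step 6 (putdown(D)): towers=[A; C/B; D; E/F] holding=-
step 7 (pickup(D)): towers=[A; C/B; E/F] holding=D

towers=[A; C/B; E/F] holding=D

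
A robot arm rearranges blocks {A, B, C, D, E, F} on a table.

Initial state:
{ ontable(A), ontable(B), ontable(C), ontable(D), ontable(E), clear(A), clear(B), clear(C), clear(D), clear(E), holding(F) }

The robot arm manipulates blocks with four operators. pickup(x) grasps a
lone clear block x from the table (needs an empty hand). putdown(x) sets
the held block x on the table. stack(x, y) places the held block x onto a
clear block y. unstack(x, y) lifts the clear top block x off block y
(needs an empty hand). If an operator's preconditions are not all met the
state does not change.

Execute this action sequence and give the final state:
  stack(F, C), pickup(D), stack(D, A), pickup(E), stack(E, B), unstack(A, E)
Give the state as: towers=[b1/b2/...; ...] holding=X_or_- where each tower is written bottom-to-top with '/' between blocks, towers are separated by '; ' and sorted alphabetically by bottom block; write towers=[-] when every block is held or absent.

towers=[A/D; B/E; C/F] holding=-

step 1 (stack(F, C)): towers=[A; B; C/F; D; E] holding=-
step 2 (pickup(D)): towers=[A; B; C/F; E] holding=D
step 3 (stack(D, A)): towers=[A/D; B; C/F; E] holding=-
step 4 (pickup(E)): towers=[A/D; B; C/F] holding=E
step 5 (stack(E, B)): towers=[A/D; B/E; C/F] holding=-
step 6 (unstack(A, E)) [no-op]: towers=[A/D; B/E; C/F] holding=-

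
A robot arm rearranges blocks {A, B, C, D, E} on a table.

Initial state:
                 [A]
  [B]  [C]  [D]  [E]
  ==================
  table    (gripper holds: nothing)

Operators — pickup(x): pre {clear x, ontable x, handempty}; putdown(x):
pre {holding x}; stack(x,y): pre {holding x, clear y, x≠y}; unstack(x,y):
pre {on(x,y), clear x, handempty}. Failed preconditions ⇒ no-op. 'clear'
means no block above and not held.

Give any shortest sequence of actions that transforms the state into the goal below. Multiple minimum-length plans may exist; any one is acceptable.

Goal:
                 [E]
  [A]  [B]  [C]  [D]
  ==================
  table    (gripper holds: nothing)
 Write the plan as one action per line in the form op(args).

step 1 (unstack(A, E)): towers=[B; C; D; E] holding=A
step 2 (putdown(A)): towers=[A; B; C; D; E] holding=-
step 3 (pickup(E)): towers=[A; B; C; D] holding=E
step 4 (stack(E, D)): towers=[A; B; C; D/E] holding=-
goal check: towers=[A; B; C; D/E] holding=- — reached (length 4, optimal by BFS)

unstack(A, E)
putdown(A)
pickup(E)
stack(E, D)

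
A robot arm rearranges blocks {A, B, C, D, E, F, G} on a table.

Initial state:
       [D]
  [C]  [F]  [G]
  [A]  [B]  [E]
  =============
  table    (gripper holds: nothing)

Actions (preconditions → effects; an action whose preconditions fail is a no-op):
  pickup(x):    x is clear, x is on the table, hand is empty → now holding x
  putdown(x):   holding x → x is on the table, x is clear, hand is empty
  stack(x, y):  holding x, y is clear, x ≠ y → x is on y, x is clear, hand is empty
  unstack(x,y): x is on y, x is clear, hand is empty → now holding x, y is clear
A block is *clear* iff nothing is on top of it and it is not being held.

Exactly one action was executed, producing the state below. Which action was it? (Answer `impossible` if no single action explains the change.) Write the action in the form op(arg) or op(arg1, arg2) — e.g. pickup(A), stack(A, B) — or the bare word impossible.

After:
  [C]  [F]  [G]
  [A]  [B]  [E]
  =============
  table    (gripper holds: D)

unstack(D, F)

target: towers=[A/C; B/F; E/G] holding=D
     unstack(G, E) → towers=[A/C; B/F/D; E] holding=G
     unstack(D, F) → towers=[A/C; B/F; E/G] holding=D  ← match
     unstack(C, A) → towers=[A; B/F/D; E/G] holding=C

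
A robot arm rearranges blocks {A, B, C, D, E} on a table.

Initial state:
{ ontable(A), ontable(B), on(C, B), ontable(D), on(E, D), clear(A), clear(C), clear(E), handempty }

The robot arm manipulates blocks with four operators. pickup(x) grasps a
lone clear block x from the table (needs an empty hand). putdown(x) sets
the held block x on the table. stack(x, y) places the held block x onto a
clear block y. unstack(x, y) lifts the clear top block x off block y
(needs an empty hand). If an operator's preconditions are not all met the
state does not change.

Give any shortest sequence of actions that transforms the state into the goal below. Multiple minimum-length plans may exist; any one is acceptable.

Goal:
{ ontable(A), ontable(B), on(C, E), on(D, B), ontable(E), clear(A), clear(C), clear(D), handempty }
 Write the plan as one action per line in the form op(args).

unstack(E, D)
putdown(E)
unstack(C, B)
stack(C, E)
pickup(D)
stack(D, B)

step 1 (unstack(E, D)): towers=[A; B/C; D] holding=E
step 2 (putdown(E)): towers=[A; B/C; D; E] holding=-
step 3 (unstack(C, B)): towers=[A; B; D; E] holding=C
step 4 (stack(C, E)): towers=[A; B; D; E/C] holding=-
step 5 (pickup(D)): towers=[A; B; E/C] holding=D
step 6 (stack(D, B)): towers=[A; B/D; E/C] holding=-
goal check: towers=[A; B/D; E/C] holding=- — reached (length 6, optimal by BFS)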